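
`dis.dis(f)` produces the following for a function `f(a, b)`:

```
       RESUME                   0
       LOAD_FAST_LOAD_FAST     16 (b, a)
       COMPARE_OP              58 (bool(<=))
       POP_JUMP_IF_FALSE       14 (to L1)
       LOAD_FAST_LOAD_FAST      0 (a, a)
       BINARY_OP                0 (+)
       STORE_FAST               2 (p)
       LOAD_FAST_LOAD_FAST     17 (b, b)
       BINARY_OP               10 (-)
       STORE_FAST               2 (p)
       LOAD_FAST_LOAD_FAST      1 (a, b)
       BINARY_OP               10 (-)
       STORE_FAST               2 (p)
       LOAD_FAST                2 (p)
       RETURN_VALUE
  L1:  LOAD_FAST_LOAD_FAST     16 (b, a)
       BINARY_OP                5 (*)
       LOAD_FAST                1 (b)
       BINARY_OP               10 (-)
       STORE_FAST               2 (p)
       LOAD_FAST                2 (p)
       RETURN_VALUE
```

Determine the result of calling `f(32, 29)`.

LOAD_FAST_LOAD_FAST b,a → push 29,32. Stack: [29, 32]
COMPARE_OP bool(<=) → 29 vs 32 = True. Stack: [True]
POP_JUMP_IF_FALSE → pop True; no jump. Stack: []
LOAD_FAST_LOAD_FAST a,a → push 32,32. Stack: [32, 32]
BINARY_OP + → 32 + 32 = 64. Stack: [64]
STORE_FAST p → p=64. Stack: []
LOAD_FAST_LOAD_FAST b,b → push 29,29. Stack: [29, 29]
BINARY_OP - → 29 - 29 = 0. Stack: [0]
STORE_FAST p → p=0. Stack: []
LOAD_FAST_LOAD_FAST a,b → push 32,29. Stack: [32, 29]
BINARY_OP - → 32 - 29 = 3. Stack: [3]
STORE_FAST p → p=3. Stack: []
LOAD_FAST p → push 3. Stack: [3]
RETURN_VALUE → return 3.

3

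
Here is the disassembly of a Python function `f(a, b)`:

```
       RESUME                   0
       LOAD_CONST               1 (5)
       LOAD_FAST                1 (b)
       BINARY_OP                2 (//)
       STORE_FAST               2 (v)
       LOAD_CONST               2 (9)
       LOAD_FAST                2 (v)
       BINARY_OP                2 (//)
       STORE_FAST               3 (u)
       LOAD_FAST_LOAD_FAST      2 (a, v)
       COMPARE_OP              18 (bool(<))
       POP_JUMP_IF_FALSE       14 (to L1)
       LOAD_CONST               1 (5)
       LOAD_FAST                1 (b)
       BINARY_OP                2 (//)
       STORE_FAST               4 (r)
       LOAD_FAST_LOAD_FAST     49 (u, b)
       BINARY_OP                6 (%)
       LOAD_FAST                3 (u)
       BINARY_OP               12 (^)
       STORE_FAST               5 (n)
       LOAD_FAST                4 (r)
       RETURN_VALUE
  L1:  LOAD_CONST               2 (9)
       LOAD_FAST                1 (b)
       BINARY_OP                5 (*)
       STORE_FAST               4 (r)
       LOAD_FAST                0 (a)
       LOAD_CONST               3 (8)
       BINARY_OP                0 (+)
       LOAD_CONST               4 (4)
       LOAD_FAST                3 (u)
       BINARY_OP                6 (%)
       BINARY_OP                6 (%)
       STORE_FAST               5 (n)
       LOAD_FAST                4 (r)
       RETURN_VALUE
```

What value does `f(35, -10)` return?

-90

LOAD_CONST → push 5. Stack: [5]
LOAD_FAST b → push -10. Stack: [5, -10]
BINARY_OP // → 5 // -10 = -1. Stack: [-1]
STORE_FAST v → v=-1. Stack: []
LOAD_CONST → push 9. Stack: [9]
LOAD_FAST v → push -1. Stack: [9, -1]
BINARY_OP // → 9 // -1 = -9. Stack: [-9]
STORE_FAST u → u=-9. Stack: []
LOAD_FAST_LOAD_FAST a,v → push 35,-1. Stack: [35, -1]
COMPARE_OP bool(<) → 35 vs -1 = False. Stack: [False]
POP_JUMP_IF_FALSE → pop False; jump. Stack: []
LOAD_CONST → push 9. Stack: [9]
LOAD_FAST b → push -10. Stack: [9, -10]
BINARY_OP * → 9 * -10 = -90. Stack: [-90]
STORE_FAST r → r=-90. Stack: []
LOAD_FAST a → push 35. Stack: [35]
LOAD_CONST → push 8. Stack: [35, 8]
BINARY_OP + → 35 + 8 = 43. Stack: [43]
LOAD_CONST → push 4. Stack: [43, 4]
LOAD_FAST u → push -9. Stack: [43, 4, -9]
BINARY_OP % → 4 % -9 = -5. Stack: [43, -5]
BINARY_OP % → 43 % -5 = -2. Stack: [-2]
STORE_FAST n → n=-2. Stack: []
LOAD_FAST r → push -90. Stack: [-90]
RETURN_VALUE → return -90.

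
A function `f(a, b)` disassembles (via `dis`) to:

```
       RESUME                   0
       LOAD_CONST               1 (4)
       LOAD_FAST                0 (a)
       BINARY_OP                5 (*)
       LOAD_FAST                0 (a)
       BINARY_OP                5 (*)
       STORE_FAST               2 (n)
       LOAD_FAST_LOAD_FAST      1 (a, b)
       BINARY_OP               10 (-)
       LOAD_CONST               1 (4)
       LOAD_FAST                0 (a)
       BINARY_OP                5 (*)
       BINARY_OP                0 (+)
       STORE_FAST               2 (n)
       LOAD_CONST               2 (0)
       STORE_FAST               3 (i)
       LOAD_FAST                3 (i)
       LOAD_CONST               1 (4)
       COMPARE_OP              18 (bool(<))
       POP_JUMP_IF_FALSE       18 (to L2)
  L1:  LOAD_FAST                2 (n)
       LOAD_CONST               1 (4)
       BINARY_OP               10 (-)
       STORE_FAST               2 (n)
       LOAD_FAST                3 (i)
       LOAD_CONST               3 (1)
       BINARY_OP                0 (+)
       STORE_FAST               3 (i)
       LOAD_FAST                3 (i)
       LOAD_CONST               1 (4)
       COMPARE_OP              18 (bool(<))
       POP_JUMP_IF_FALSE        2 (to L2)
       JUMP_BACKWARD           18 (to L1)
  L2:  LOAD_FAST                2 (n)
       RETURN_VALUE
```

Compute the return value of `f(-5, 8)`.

-49

LOAD_CONST → push 4
LOAD_FAST a → push -5
BINARY_OP * → 4 * -5 = -20
LOAD_FAST a → push -5
BINARY_OP * → -20 * -5 = 100
STORE_FAST n → n=100
LOAD_FAST_LOAD_FAST a,b → push -5,8
BINARY_OP - → -5 - 8 = -13
LOAD_CONST → push 4
LOAD_FAST a → push -5
BINARY_OP * → 4 * -5 = -20
BINARY_OP + → -13 + -20 = -33
STORE_FAST n → n=-33
LOAD_CONST → push 0
STORE_FAST i → i=0
LOAD_FAST i → push 0
LOAD_CONST → push 4
COMPARE_OP bool(<) → 0 vs 4 = True
POP_JUMP_IF_FALSE → pop True; no jump
LOAD_FAST n → push -33
LOAD_CONST → push 4
BINARY_OP - → -33 - 4 = -37
STORE_FAST n → n=-37
LOAD_FAST i → push 0
LOAD_CONST → push 1
BINARY_OP + → 0 + 1 = 1
STORE_FAST i → i=1
LOAD_FAST i → push 1
LOAD_CONST → push 4
COMPARE_OP bool(<) → 1 vs 4 = True
POP_JUMP_IF_FALSE → pop True; no jump
LOAD_FAST n → push -37
LOAD_CONST → push 4
BINARY_OP - → -37 - 4 = -41
STORE_FAST n → n=-41
LOAD_FAST i → push 1
LOAD_CONST → push 1
BINARY_OP + → 1 + 1 = 2
STORE_FAST i → i=2
LOAD_FAST i → push 2
LOAD_CONST → push 4
COMPARE_OP bool(<) → 2 vs 4 = True
POP_JUMP_IF_FALSE → pop True; no jump
LOAD_FAST n → push -41
LOAD_CONST → push 4
BINARY_OP - → -41 - 4 = -45
STORE_FAST n → n=-45
LOAD_FAST i → push 2
LOAD_CONST → push 1
BINARY_OP + → 2 + 1 = 3
STORE_FAST i → i=3
LOAD_FAST i → push 3
LOAD_CONST → push 4
COMPARE_OP bool(<) → 3 vs 4 = True
POP_JUMP_IF_FALSE → pop True; no jump
LOAD_FAST n → push -45
LOAD_CONST → push 4
BINARY_OP - → -45 - 4 = -49
STORE_FAST n → n=-49
LOAD_FAST i → push 3
LOAD_CONST → push 1
BINARY_OP + → 3 + 1 = 4
STORE_FAST i → i=4
LOAD_FAST i → push 4
LOAD_CONST → push 4
COMPARE_OP bool(<) → 4 vs 4 = False
POP_JUMP_IF_FALSE → pop False; jump
LOAD_FAST n → push -49
RETURN_VALUE → return -49.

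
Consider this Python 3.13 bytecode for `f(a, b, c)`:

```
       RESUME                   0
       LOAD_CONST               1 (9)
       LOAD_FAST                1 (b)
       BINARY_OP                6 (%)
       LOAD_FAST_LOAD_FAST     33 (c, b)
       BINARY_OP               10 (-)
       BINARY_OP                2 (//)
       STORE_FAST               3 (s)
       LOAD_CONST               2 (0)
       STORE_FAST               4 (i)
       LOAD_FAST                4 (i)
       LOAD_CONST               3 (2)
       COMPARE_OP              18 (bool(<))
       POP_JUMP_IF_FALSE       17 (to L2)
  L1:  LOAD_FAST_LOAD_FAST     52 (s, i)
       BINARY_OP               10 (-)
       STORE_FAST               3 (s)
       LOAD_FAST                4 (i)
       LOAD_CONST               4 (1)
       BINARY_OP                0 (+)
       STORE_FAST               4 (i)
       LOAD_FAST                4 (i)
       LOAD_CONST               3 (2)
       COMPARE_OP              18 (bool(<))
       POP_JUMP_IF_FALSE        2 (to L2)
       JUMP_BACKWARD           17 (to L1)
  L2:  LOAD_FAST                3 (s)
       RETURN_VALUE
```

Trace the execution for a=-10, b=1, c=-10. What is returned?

LOAD_CONST → push 9. Stack: [9]
LOAD_FAST b → push 1. Stack: [9, 1]
BINARY_OP % → 9 % 1 = 0. Stack: [0]
LOAD_FAST_LOAD_FAST c,b → push -10,1. Stack: [0, -10, 1]
BINARY_OP - → -10 - 1 = -11. Stack: [0, -11]
BINARY_OP // → 0 // -11 = 0. Stack: [0]
STORE_FAST s → s=0. Stack: []
LOAD_CONST → push 0. Stack: [0]
STORE_FAST i → i=0. Stack: []
LOAD_FAST i → push 0. Stack: [0]
LOAD_CONST → push 2. Stack: [0, 2]
COMPARE_OP bool(<) → 0 vs 2 = True. Stack: [True]
POP_JUMP_IF_FALSE → pop True; no jump. Stack: []
LOAD_FAST_LOAD_FAST s,i → push 0,0. Stack: [0, 0]
BINARY_OP - → 0 - 0 = 0. Stack: [0]
STORE_FAST s → s=0. Stack: []
LOAD_FAST i → push 0. Stack: [0]
LOAD_CONST → push 1. Stack: [0, 1]
BINARY_OP + → 0 + 1 = 1. Stack: [1]
STORE_FAST i → i=1. Stack: []
LOAD_FAST i → push 1. Stack: [1]
LOAD_CONST → push 2. Stack: [1, 2]
COMPARE_OP bool(<) → 1 vs 2 = True. Stack: [True]
POP_JUMP_IF_FALSE → pop True; no jump. Stack: []
LOAD_FAST_LOAD_FAST s,i → push 0,1. Stack: [0, 1]
BINARY_OP - → 0 - 1 = -1. Stack: [-1]
STORE_FAST s → s=-1. Stack: []
LOAD_FAST i → push 1. Stack: [1]
LOAD_CONST → push 1. Stack: [1, 1]
BINARY_OP + → 1 + 1 = 2. Stack: [2]
STORE_FAST i → i=2. Stack: []
LOAD_FAST i → push 2. Stack: [2]
LOAD_CONST → push 2. Stack: [2, 2]
COMPARE_OP bool(<) → 2 vs 2 = False. Stack: [False]
POP_JUMP_IF_FALSE → pop False; jump. Stack: []
LOAD_FAST s → push -1. Stack: [-1]
RETURN_VALUE → return -1.

-1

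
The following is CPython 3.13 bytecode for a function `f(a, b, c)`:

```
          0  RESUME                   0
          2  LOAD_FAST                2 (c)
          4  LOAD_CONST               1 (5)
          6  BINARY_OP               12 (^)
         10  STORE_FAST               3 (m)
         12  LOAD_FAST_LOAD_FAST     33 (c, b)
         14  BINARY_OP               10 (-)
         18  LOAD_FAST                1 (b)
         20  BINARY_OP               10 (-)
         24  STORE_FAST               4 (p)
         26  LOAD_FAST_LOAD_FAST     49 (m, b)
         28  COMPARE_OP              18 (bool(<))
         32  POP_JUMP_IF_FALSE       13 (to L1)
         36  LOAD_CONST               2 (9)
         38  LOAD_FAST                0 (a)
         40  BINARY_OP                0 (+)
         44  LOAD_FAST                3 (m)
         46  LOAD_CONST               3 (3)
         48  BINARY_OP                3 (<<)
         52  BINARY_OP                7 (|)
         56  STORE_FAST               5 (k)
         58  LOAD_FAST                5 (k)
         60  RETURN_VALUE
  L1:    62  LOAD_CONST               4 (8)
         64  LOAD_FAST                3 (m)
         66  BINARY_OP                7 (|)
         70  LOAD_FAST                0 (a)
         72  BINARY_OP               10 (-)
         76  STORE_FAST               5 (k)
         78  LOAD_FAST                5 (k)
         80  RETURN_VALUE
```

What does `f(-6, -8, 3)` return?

LOAD_FAST c → push 3. Stack: [3]
LOAD_CONST → push 5. Stack: [3, 5]
BINARY_OP ^ → 3 ^ 5 = 6. Stack: [6]
STORE_FAST m → m=6. Stack: []
LOAD_FAST_LOAD_FAST c,b → push 3,-8. Stack: [3, -8]
BINARY_OP - → 3 - -8 = 11. Stack: [11]
LOAD_FAST b → push -8. Stack: [11, -8]
BINARY_OP - → 11 - -8 = 19. Stack: [19]
STORE_FAST p → p=19. Stack: []
LOAD_FAST_LOAD_FAST m,b → push 6,-8. Stack: [6, -8]
COMPARE_OP bool(<) → 6 vs -8 = False. Stack: [False]
POP_JUMP_IF_FALSE → pop False; jump. Stack: []
LOAD_CONST → push 8. Stack: [8]
LOAD_FAST m → push 6. Stack: [8, 6]
BINARY_OP | → 8 | 6 = 14. Stack: [14]
LOAD_FAST a → push -6. Stack: [14, -6]
BINARY_OP - → 14 - -6 = 20. Stack: [20]
STORE_FAST k → k=20. Stack: []
LOAD_FAST k → push 20. Stack: [20]
RETURN_VALUE → return 20.

20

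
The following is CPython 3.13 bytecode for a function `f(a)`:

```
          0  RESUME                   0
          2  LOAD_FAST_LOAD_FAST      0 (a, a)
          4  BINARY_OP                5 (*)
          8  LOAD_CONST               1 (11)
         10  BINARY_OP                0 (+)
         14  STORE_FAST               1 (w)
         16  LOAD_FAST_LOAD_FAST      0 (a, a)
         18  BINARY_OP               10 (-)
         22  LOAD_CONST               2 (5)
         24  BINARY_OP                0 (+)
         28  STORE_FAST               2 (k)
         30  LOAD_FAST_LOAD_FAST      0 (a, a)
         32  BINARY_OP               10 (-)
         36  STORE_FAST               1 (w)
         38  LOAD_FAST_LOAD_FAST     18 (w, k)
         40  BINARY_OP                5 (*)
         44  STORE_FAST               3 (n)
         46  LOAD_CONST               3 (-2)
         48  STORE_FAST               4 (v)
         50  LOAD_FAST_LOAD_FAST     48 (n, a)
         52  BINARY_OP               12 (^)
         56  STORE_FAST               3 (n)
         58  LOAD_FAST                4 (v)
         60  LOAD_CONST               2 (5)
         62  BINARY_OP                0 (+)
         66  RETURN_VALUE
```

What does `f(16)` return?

LOAD_FAST_LOAD_FAST a,a → push 16,16. Stack: [16, 16]
BINARY_OP * → 16 * 16 = 256. Stack: [256]
LOAD_CONST → push 11. Stack: [256, 11]
BINARY_OP + → 256 + 11 = 267. Stack: [267]
STORE_FAST w → w=267. Stack: []
LOAD_FAST_LOAD_FAST a,a → push 16,16. Stack: [16, 16]
BINARY_OP - → 16 - 16 = 0. Stack: [0]
LOAD_CONST → push 5. Stack: [0, 5]
BINARY_OP + → 0 + 5 = 5. Stack: [5]
STORE_FAST k → k=5. Stack: []
LOAD_FAST_LOAD_FAST a,a → push 16,16. Stack: [16, 16]
BINARY_OP - → 16 - 16 = 0. Stack: [0]
STORE_FAST w → w=0. Stack: []
LOAD_FAST_LOAD_FAST w,k → push 0,5. Stack: [0, 5]
BINARY_OP * → 0 * 5 = 0. Stack: [0]
STORE_FAST n → n=0. Stack: []
LOAD_CONST → push -2. Stack: [-2]
STORE_FAST v → v=-2. Stack: []
LOAD_FAST_LOAD_FAST n,a → push 0,16. Stack: [0, 16]
BINARY_OP ^ → 0 ^ 16 = 16. Stack: [16]
STORE_FAST n → n=16. Stack: []
LOAD_FAST v → push -2. Stack: [-2]
LOAD_CONST → push 5. Stack: [-2, 5]
BINARY_OP + → -2 + 5 = 3. Stack: [3]
RETURN_VALUE → return 3.

3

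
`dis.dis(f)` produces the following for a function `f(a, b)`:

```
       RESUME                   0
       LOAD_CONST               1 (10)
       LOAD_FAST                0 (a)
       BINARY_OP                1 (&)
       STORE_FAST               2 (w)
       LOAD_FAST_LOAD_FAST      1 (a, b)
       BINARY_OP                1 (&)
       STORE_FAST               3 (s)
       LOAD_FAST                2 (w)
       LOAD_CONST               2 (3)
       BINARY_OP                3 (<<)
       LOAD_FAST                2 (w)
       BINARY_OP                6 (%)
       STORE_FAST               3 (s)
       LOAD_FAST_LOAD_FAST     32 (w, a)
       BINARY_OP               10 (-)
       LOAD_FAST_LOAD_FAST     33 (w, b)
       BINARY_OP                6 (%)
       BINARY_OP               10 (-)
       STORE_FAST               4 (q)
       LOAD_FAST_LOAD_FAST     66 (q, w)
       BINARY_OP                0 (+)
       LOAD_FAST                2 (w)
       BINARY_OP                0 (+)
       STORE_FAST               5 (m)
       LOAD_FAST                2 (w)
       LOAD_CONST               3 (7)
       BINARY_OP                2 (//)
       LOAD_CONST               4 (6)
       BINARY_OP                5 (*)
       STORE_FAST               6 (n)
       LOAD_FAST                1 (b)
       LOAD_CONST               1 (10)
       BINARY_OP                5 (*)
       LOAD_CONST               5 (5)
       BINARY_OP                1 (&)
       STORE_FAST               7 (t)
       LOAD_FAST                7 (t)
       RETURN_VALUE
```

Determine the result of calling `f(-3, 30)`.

4

LOAD_CONST → push 10. Stack: [10]
LOAD_FAST a → push -3. Stack: [10, -3]
BINARY_OP & → 10 & -3 = 8. Stack: [8]
STORE_FAST w → w=8. Stack: []
LOAD_FAST_LOAD_FAST a,b → push -3,30. Stack: [-3, 30]
BINARY_OP & → -3 & 30 = 28. Stack: [28]
STORE_FAST s → s=28. Stack: []
LOAD_FAST w → push 8. Stack: [8]
LOAD_CONST → push 3. Stack: [8, 3]
BINARY_OP << → 8 << 3 = 64. Stack: [64]
LOAD_FAST w → push 8. Stack: [64, 8]
BINARY_OP % → 64 % 8 = 0. Stack: [0]
STORE_FAST s → s=0. Stack: []
LOAD_FAST_LOAD_FAST w,a → push 8,-3. Stack: [8, -3]
BINARY_OP - → 8 - -3 = 11. Stack: [11]
LOAD_FAST_LOAD_FAST w,b → push 8,30. Stack: [11, 8, 30]
BINARY_OP % → 8 % 30 = 8. Stack: [11, 8]
BINARY_OP - → 11 - 8 = 3. Stack: [3]
STORE_FAST q → q=3. Stack: []
LOAD_FAST_LOAD_FAST q,w → push 3,8. Stack: [3, 8]
BINARY_OP + → 3 + 8 = 11. Stack: [11]
LOAD_FAST w → push 8. Stack: [11, 8]
BINARY_OP + → 11 + 8 = 19. Stack: [19]
STORE_FAST m → m=19. Stack: []
LOAD_FAST w → push 8. Stack: [8]
LOAD_CONST → push 7. Stack: [8, 7]
BINARY_OP // → 8 // 7 = 1. Stack: [1]
LOAD_CONST → push 6. Stack: [1, 6]
BINARY_OP * → 1 * 6 = 6. Stack: [6]
STORE_FAST n → n=6. Stack: []
LOAD_FAST b → push 30. Stack: [30]
LOAD_CONST → push 10. Stack: [30, 10]
BINARY_OP * → 30 * 10 = 300. Stack: [300]
LOAD_CONST → push 5. Stack: [300, 5]
BINARY_OP & → 300 & 5 = 4. Stack: [4]
STORE_FAST t → t=4. Stack: []
LOAD_FAST t → push 4. Stack: [4]
RETURN_VALUE → return 4.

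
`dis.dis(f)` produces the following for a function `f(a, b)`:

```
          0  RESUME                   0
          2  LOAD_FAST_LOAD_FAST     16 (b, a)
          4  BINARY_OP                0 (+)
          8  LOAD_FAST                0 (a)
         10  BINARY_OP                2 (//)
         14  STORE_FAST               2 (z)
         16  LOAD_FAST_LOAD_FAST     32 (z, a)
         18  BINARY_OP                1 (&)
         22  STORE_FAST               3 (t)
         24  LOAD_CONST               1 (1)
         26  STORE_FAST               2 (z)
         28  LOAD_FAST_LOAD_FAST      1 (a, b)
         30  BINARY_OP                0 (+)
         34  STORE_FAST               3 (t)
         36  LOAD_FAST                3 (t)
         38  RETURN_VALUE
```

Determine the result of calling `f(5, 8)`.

13

LOAD_FAST_LOAD_FAST b,a → push 8,5. Stack: [8, 5]
BINARY_OP + → 8 + 5 = 13. Stack: [13]
LOAD_FAST a → push 5. Stack: [13, 5]
BINARY_OP // → 13 // 5 = 2. Stack: [2]
STORE_FAST z → z=2. Stack: []
LOAD_FAST_LOAD_FAST z,a → push 2,5. Stack: [2, 5]
BINARY_OP & → 2 & 5 = 0. Stack: [0]
STORE_FAST t → t=0. Stack: []
LOAD_CONST → push 1. Stack: [1]
STORE_FAST z → z=1. Stack: []
LOAD_FAST_LOAD_FAST a,b → push 5,8. Stack: [5, 8]
BINARY_OP + → 5 + 8 = 13. Stack: [13]
STORE_FAST t → t=13. Stack: []
LOAD_FAST t → push 13. Stack: [13]
RETURN_VALUE → return 13.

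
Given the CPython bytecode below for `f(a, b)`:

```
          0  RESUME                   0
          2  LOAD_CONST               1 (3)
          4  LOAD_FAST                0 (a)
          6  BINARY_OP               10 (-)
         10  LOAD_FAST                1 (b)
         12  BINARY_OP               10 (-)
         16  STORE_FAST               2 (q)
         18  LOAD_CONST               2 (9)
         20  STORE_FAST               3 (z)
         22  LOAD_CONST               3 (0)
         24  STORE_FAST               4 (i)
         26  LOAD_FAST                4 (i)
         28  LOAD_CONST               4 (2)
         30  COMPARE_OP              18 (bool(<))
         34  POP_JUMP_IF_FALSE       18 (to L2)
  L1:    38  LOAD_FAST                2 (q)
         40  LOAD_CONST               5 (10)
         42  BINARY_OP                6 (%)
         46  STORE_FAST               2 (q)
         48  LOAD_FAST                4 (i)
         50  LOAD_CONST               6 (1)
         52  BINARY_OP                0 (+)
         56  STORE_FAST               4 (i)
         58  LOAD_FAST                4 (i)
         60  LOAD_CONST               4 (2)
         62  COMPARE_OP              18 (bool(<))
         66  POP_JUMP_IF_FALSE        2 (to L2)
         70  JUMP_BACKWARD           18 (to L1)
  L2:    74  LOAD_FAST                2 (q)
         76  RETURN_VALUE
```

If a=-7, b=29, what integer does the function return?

1

LOAD_CONST → push 3. Stack: [3]
LOAD_FAST a → push -7. Stack: [3, -7]
BINARY_OP - → 3 - -7 = 10. Stack: [10]
LOAD_FAST b → push 29. Stack: [10, 29]
BINARY_OP - → 10 - 29 = -19. Stack: [-19]
STORE_FAST q → q=-19. Stack: []
LOAD_CONST → push 9. Stack: [9]
STORE_FAST z → z=9. Stack: []
LOAD_CONST → push 0. Stack: [0]
STORE_FAST i → i=0. Stack: []
LOAD_FAST i → push 0. Stack: [0]
LOAD_CONST → push 2. Stack: [0, 2]
COMPARE_OP bool(<) → 0 vs 2 = True. Stack: [True]
POP_JUMP_IF_FALSE → pop True; no jump. Stack: []
LOAD_FAST q → push -19. Stack: [-19]
LOAD_CONST → push 10. Stack: [-19, 10]
BINARY_OP % → -19 % 10 = 1. Stack: [1]
STORE_FAST q → q=1. Stack: []
LOAD_FAST i → push 0. Stack: [0]
LOAD_CONST → push 1. Stack: [0, 1]
BINARY_OP + → 0 + 1 = 1. Stack: [1]
STORE_FAST i → i=1. Stack: []
LOAD_FAST i → push 1. Stack: [1]
LOAD_CONST → push 2. Stack: [1, 2]
COMPARE_OP bool(<) → 1 vs 2 = True. Stack: [True]
POP_JUMP_IF_FALSE → pop True; no jump. Stack: []
LOAD_FAST q → push 1. Stack: [1]
LOAD_CONST → push 10. Stack: [1, 10]
BINARY_OP % → 1 % 10 = 1. Stack: [1]
STORE_FAST q → q=1. Stack: []
LOAD_FAST i → push 1. Stack: [1]
LOAD_CONST → push 1. Stack: [1, 1]
BINARY_OP + → 1 + 1 = 2. Stack: [2]
STORE_FAST i → i=2. Stack: []
LOAD_FAST i → push 2. Stack: [2]
LOAD_CONST → push 2. Stack: [2, 2]
COMPARE_OP bool(<) → 2 vs 2 = False. Stack: [False]
POP_JUMP_IF_FALSE → pop False; jump. Stack: []
LOAD_FAST q → push 1. Stack: [1]
RETURN_VALUE → return 1.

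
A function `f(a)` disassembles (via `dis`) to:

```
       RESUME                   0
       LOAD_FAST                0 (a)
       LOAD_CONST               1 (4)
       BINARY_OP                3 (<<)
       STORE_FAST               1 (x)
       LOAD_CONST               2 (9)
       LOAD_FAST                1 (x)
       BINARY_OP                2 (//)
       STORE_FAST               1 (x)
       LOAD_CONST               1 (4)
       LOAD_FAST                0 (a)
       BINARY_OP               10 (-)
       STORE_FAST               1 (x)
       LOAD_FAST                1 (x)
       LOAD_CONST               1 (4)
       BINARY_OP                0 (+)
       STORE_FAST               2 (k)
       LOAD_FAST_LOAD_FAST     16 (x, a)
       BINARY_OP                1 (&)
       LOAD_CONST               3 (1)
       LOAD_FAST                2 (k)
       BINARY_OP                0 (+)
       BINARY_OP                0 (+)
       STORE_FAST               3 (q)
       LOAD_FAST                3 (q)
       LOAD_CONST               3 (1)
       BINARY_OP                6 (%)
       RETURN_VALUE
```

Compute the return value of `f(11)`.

0

LOAD_FAST a → push 11. Stack: [11]
LOAD_CONST → push 4. Stack: [11, 4]
BINARY_OP << → 11 << 4 = 176. Stack: [176]
STORE_FAST x → x=176. Stack: []
LOAD_CONST → push 9. Stack: [9]
LOAD_FAST x → push 176. Stack: [9, 176]
BINARY_OP // → 9 // 176 = 0. Stack: [0]
STORE_FAST x → x=0. Stack: []
LOAD_CONST → push 4. Stack: [4]
LOAD_FAST a → push 11. Stack: [4, 11]
BINARY_OP - → 4 - 11 = -7. Stack: [-7]
STORE_FAST x → x=-7. Stack: []
LOAD_FAST x → push -7. Stack: [-7]
LOAD_CONST → push 4. Stack: [-7, 4]
BINARY_OP + → -7 + 4 = -3. Stack: [-3]
STORE_FAST k → k=-3. Stack: []
LOAD_FAST_LOAD_FAST x,a → push -7,11. Stack: [-7, 11]
BINARY_OP & → -7 & 11 = 9. Stack: [9]
LOAD_CONST → push 1. Stack: [9, 1]
LOAD_FAST k → push -3. Stack: [9, 1, -3]
BINARY_OP + → 1 + -3 = -2. Stack: [9, -2]
BINARY_OP + → 9 + -2 = 7. Stack: [7]
STORE_FAST q → q=7. Stack: []
LOAD_FAST q → push 7. Stack: [7]
LOAD_CONST → push 1. Stack: [7, 1]
BINARY_OP % → 7 % 1 = 0. Stack: [0]
RETURN_VALUE → return 0.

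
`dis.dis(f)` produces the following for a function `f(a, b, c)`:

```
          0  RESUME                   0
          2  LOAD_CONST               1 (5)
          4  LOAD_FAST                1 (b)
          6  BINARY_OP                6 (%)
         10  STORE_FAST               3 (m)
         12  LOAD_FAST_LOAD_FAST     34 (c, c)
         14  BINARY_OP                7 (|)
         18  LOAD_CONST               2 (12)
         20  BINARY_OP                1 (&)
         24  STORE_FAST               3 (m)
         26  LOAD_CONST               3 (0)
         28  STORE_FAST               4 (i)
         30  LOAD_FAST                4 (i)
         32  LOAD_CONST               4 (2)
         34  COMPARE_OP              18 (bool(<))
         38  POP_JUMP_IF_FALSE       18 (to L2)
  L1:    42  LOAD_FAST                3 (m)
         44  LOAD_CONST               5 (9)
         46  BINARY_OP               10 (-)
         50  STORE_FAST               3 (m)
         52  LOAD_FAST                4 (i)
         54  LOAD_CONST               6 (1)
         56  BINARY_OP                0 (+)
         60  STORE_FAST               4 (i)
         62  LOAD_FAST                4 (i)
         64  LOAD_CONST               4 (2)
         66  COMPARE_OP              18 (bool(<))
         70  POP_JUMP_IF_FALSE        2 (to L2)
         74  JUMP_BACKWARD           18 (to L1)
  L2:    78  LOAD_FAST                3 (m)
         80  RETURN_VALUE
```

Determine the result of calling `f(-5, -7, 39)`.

-14

LOAD_CONST → push 5. Stack: [5]
LOAD_FAST b → push -7. Stack: [5, -7]
BINARY_OP % → 5 % -7 = -2. Stack: [-2]
STORE_FAST m → m=-2. Stack: []
LOAD_FAST_LOAD_FAST c,c → push 39,39. Stack: [39, 39]
BINARY_OP | → 39 | 39 = 39. Stack: [39]
LOAD_CONST → push 12. Stack: [39, 12]
BINARY_OP & → 39 & 12 = 4. Stack: [4]
STORE_FAST m → m=4. Stack: []
LOAD_CONST → push 0. Stack: [0]
STORE_FAST i → i=0. Stack: []
LOAD_FAST i → push 0. Stack: [0]
LOAD_CONST → push 2. Stack: [0, 2]
COMPARE_OP bool(<) → 0 vs 2 = True. Stack: [True]
POP_JUMP_IF_FALSE → pop True; no jump. Stack: []
LOAD_FAST m → push 4. Stack: [4]
LOAD_CONST → push 9. Stack: [4, 9]
BINARY_OP - → 4 - 9 = -5. Stack: [-5]
STORE_FAST m → m=-5. Stack: []
LOAD_FAST i → push 0. Stack: [0]
LOAD_CONST → push 1. Stack: [0, 1]
BINARY_OP + → 0 + 1 = 1. Stack: [1]
STORE_FAST i → i=1. Stack: []
LOAD_FAST i → push 1. Stack: [1]
LOAD_CONST → push 2. Stack: [1, 2]
COMPARE_OP bool(<) → 1 vs 2 = True. Stack: [True]
POP_JUMP_IF_FALSE → pop True; no jump. Stack: []
LOAD_FAST m → push -5. Stack: [-5]
LOAD_CONST → push 9. Stack: [-5, 9]
BINARY_OP - → -5 - 9 = -14. Stack: [-14]
STORE_FAST m → m=-14. Stack: []
LOAD_FAST i → push 1. Stack: [1]
LOAD_CONST → push 1. Stack: [1, 1]
BINARY_OP + → 1 + 1 = 2. Stack: [2]
STORE_FAST i → i=2. Stack: []
LOAD_FAST i → push 2. Stack: [2]
LOAD_CONST → push 2. Stack: [2, 2]
COMPARE_OP bool(<) → 2 vs 2 = False. Stack: [False]
POP_JUMP_IF_FALSE → pop False; jump. Stack: []
LOAD_FAST m → push -14. Stack: [-14]
RETURN_VALUE → return -14.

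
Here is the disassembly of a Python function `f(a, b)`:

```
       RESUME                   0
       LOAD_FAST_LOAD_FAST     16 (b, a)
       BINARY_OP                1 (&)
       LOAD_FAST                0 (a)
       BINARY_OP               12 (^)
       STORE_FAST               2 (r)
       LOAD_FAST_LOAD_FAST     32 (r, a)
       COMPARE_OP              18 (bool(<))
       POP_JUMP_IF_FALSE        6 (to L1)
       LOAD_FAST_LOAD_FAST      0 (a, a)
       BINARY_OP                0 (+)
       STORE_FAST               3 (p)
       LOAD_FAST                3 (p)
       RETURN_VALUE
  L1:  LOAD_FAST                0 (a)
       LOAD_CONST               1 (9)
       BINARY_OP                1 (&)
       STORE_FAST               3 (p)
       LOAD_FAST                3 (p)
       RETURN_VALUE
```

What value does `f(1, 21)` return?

2

LOAD_FAST_LOAD_FAST b,a → push 21,1. Stack: [21, 1]
BINARY_OP & → 21 & 1 = 1. Stack: [1]
LOAD_FAST a → push 1. Stack: [1, 1]
BINARY_OP ^ → 1 ^ 1 = 0. Stack: [0]
STORE_FAST r → r=0. Stack: []
LOAD_FAST_LOAD_FAST r,a → push 0,1. Stack: [0, 1]
COMPARE_OP bool(<) → 0 vs 1 = True. Stack: [True]
POP_JUMP_IF_FALSE → pop True; no jump. Stack: []
LOAD_FAST_LOAD_FAST a,a → push 1,1. Stack: [1, 1]
BINARY_OP + → 1 + 1 = 2. Stack: [2]
STORE_FAST p → p=2. Stack: []
LOAD_FAST p → push 2. Stack: [2]
RETURN_VALUE → return 2.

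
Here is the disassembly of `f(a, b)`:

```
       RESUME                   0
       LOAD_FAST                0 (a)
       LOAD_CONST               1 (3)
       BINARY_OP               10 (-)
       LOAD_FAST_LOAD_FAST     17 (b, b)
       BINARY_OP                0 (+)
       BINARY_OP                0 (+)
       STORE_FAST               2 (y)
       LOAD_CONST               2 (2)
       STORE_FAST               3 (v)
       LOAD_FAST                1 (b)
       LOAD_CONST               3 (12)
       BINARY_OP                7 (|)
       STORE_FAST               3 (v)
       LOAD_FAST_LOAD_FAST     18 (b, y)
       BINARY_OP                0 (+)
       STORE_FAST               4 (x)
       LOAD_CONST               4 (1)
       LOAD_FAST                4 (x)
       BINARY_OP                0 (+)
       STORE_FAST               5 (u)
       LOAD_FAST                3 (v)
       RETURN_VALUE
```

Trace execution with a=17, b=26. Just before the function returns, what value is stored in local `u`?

93

LOAD_FAST a → push 17. Stack: [17]
LOAD_CONST → push 3. Stack: [17, 3]
BINARY_OP - → 17 - 3 = 14. Stack: [14]
LOAD_FAST_LOAD_FAST b,b → push 26,26. Stack: [14, 26, 26]
BINARY_OP + → 26 + 26 = 52. Stack: [14, 52]
BINARY_OP + → 14 + 52 = 66. Stack: [66]
STORE_FAST y → y=66. Stack: []
LOAD_CONST → push 2. Stack: [2]
STORE_FAST v → v=2. Stack: []
LOAD_FAST b → push 26. Stack: [26]
LOAD_CONST → push 12. Stack: [26, 12]
BINARY_OP | → 26 | 12 = 30. Stack: [30]
STORE_FAST v → v=30. Stack: []
LOAD_FAST_LOAD_FAST b,y → push 26,66. Stack: [26, 66]
BINARY_OP + → 26 + 66 = 92. Stack: [92]
STORE_FAST x → x=92. Stack: []
LOAD_CONST → push 1. Stack: [1]
LOAD_FAST x → push 92. Stack: [1, 92]
BINARY_OP + → 1 + 92 = 93. Stack: [93]
STORE_FAST u → u=93. Stack: []
LOAD_FAST v → push 30. Stack: [30]
RETURN_VALUE → return 30.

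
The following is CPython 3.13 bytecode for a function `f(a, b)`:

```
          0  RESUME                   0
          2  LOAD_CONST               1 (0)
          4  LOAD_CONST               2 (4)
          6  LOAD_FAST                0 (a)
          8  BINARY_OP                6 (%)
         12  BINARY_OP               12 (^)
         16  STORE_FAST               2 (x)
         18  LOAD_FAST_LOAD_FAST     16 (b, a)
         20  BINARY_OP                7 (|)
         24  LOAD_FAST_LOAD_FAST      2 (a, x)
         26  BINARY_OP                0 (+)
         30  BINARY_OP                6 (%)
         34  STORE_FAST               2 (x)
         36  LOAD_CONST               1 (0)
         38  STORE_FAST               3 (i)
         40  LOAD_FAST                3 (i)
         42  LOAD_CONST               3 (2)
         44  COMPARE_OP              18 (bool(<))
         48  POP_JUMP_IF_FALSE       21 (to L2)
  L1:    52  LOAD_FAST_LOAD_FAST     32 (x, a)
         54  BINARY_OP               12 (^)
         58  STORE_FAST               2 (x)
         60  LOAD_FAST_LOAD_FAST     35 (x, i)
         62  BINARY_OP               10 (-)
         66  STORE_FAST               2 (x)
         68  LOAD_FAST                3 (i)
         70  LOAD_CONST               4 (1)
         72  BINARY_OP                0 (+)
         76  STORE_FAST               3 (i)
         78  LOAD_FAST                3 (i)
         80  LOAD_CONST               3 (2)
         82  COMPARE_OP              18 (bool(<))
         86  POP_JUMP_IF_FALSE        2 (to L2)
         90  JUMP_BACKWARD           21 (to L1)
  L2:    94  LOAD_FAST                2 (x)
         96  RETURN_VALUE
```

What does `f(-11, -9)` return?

-10

LOAD_CONST → push 0. Stack: [0]
LOAD_CONST → push 4. Stack: [0, 4]
LOAD_FAST a → push -11. Stack: [0, 4, -11]
BINARY_OP % → 4 % -11 = -7. Stack: [0, -7]
BINARY_OP ^ → 0 ^ -7 = -7. Stack: [-7]
STORE_FAST x → x=-7. Stack: []
LOAD_FAST_LOAD_FAST b,a → push -9,-11. Stack: [-9, -11]
BINARY_OP | → -9 | -11 = -9. Stack: [-9]
LOAD_FAST_LOAD_FAST a,x → push -11,-7. Stack: [-9, -11, -7]
BINARY_OP + → -11 + -7 = -18. Stack: [-9, -18]
BINARY_OP % → -9 % -18 = -9. Stack: [-9]
STORE_FAST x → x=-9. Stack: []
LOAD_CONST → push 0. Stack: [0]
STORE_FAST i → i=0. Stack: []
LOAD_FAST i → push 0. Stack: [0]
LOAD_CONST → push 2. Stack: [0, 2]
COMPARE_OP bool(<) → 0 vs 2 = True. Stack: [True]
POP_JUMP_IF_FALSE → pop True; no jump. Stack: []
LOAD_FAST_LOAD_FAST x,a → push -9,-11. Stack: [-9, -11]
BINARY_OP ^ → -9 ^ -11 = 2. Stack: [2]
STORE_FAST x → x=2. Stack: []
LOAD_FAST_LOAD_FAST x,i → push 2,0. Stack: [2, 0]
BINARY_OP - → 2 - 0 = 2. Stack: [2]
STORE_FAST x → x=2. Stack: []
LOAD_FAST i → push 0. Stack: [0]
LOAD_CONST → push 1. Stack: [0, 1]
BINARY_OP + → 0 + 1 = 1. Stack: [1]
STORE_FAST i → i=1. Stack: []
LOAD_FAST i → push 1. Stack: [1]
LOAD_CONST → push 2. Stack: [1, 2]
COMPARE_OP bool(<) → 1 vs 2 = True. Stack: [True]
POP_JUMP_IF_FALSE → pop True; no jump. Stack: []
LOAD_FAST_LOAD_FAST x,a → push 2,-11. Stack: [2, -11]
BINARY_OP ^ → 2 ^ -11 = -9. Stack: [-9]
STORE_FAST x → x=-9. Stack: []
LOAD_FAST_LOAD_FAST x,i → push -9,1. Stack: [-9, 1]
BINARY_OP - → -9 - 1 = -10. Stack: [-10]
STORE_FAST x → x=-10. Stack: []
LOAD_FAST i → push 1. Stack: [1]
LOAD_CONST → push 1. Stack: [1, 1]
BINARY_OP + → 1 + 1 = 2. Stack: [2]
STORE_FAST i → i=2. Stack: []
LOAD_FAST i → push 2. Stack: [2]
LOAD_CONST → push 2. Stack: [2, 2]
COMPARE_OP bool(<) → 2 vs 2 = False. Stack: [False]
POP_JUMP_IF_FALSE → pop False; jump. Stack: []
LOAD_FAST x → push -10. Stack: [-10]
RETURN_VALUE → return -10.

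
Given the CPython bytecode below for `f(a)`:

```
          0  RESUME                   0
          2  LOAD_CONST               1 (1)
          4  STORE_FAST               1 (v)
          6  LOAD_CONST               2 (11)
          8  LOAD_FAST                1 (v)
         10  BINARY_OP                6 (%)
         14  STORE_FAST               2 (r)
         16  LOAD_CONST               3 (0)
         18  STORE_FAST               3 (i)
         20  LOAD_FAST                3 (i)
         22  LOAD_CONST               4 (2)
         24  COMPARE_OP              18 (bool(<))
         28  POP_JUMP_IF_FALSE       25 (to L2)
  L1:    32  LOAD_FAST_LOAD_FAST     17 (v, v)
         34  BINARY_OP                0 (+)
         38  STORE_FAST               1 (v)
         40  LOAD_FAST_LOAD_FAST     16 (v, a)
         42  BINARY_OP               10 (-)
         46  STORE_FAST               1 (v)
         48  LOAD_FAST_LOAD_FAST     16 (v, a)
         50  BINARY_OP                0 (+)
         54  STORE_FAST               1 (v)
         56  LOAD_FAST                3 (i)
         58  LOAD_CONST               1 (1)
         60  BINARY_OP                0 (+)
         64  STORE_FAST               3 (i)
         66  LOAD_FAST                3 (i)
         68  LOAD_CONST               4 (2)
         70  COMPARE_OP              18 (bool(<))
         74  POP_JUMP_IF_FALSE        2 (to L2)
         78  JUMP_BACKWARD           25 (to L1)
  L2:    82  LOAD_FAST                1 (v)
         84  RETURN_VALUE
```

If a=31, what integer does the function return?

LOAD_CONST → push 1. Stack: [1]
STORE_FAST v → v=1. Stack: []
LOAD_CONST → push 11. Stack: [11]
LOAD_FAST v → push 1. Stack: [11, 1]
BINARY_OP % → 11 % 1 = 0. Stack: [0]
STORE_FAST r → r=0. Stack: []
LOAD_CONST → push 0. Stack: [0]
STORE_FAST i → i=0. Stack: []
LOAD_FAST i → push 0. Stack: [0]
LOAD_CONST → push 2. Stack: [0, 2]
COMPARE_OP bool(<) → 0 vs 2 = True. Stack: [True]
POP_JUMP_IF_FALSE → pop True; no jump. Stack: []
LOAD_FAST_LOAD_FAST v,v → push 1,1. Stack: [1, 1]
BINARY_OP + → 1 + 1 = 2. Stack: [2]
STORE_FAST v → v=2. Stack: []
LOAD_FAST_LOAD_FAST v,a → push 2,31. Stack: [2, 31]
BINARY_OP - → 2 - 31 = -29. Stack: [-29]
STORE_FAST v → v=-29. Stack: []
LOAD_FAST_LOAD_FAST v,a → push -29,31. Stack: [-29, 31]
BINARY_OP + → -29 + 31 = 2. Stack: [2]
STORE_FAST v → v=2. Stack: []
LOAD_FAST i → push 0. Stack: [0]
LOAD_CONST → push 1. Stack: [0, 1]
BINARY_OP + → 0 + 1 = 1. Stack: [1]
STORE_FAST i → i=1. Stack: []
LOAD_FAST i → push 1. Stack: [1]
LOAD_CONST → push 2. Stack: [1, 2]
COMPARE_OP bool(<) → 1 vs 2 = True. Stack: [True]
POP_JUMP_IF_FALSE → pop True; no jump. Stack: []
LOAD_FAST_LOAD_FAST v,v → push 2,2. Stack: [2, 2]
BINARY_OP + → 2 + 2 = 4. Stack: [4]
STORE_FAST v → v=4. Stack: []
LOAD_FAST_LOAD_FAST v,a → push 4,31. Stack: [4, 31]
BINARY_OP - → 4 - 31 = -27. Stack: [-27]
STORE_FAST v → v=-27. Stack: []
LOAD_FAST_LOAD_FAST v,a → push -27,31. Stack: [-27, 31]
BINARY_OP + → -27 + 31 = 4. Stack: [4]
STORE_FAST v → v=4. Stack: []
LOAD_FAST i → push 1. Stack: [1]
LOAD_CONST → push 1. Stack: [1, 1]
BINARY_OP + → 1 + 1 = 2. Stack: [2]
STORE_FAST i → i=2. Stack: []
LOAD_FAST i → push 2. Stack: [2]
LOAD_CONST → push 2. Stack: [2, 2]
COMPARE_OP bool(<) → 2 vs 2 = False. Stack: [False]
POP_JUMP_IF_FALSE → pop False; jump. Stack: []
LOAD_FAST v → push 4. Stack: [4]
RETURN_VALUE → return 4.

4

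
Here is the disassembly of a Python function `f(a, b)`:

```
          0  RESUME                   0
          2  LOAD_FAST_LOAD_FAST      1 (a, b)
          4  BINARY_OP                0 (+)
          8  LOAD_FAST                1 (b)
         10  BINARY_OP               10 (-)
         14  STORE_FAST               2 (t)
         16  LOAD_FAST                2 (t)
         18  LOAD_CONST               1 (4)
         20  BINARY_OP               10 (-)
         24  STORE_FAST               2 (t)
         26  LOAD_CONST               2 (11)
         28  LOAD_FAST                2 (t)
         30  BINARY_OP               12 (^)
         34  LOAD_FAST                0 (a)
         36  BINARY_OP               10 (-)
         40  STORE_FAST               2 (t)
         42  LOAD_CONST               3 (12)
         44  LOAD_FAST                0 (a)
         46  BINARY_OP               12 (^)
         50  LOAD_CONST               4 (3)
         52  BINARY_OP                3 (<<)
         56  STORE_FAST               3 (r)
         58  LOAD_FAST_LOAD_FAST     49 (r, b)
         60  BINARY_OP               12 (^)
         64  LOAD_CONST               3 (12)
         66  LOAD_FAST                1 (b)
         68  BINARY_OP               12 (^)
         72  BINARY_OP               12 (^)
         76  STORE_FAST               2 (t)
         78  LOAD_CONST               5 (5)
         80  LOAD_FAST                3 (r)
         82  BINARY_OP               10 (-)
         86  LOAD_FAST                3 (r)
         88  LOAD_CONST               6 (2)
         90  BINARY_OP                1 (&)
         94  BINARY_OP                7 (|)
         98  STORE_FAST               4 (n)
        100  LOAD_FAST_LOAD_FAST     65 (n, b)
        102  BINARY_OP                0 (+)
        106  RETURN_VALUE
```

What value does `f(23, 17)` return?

LOAD_FAST_LOAD_FAST a,b → push 23,17. Stack: [23, 17]
BINARY_OP + → 23 + 17 = 40. Stack: [40]
LOAD_FAST b → push 17. Stack: [40, 17]
BINARY_OP - → 40 - 17 = 23. Stack: [23]
STORE_FAST t → t=23. Stack: []
LOAD_FAST t → push 23. Stack: [23]
LOAD_CONST → push 4. Stack: [23, 4]
BINARY_OP - → 23 - 4 = 19. Stack: [19]
STORE_FAST t → t=19. Stack: []
LOAD_CONST → push 11. Stack: [11]
LOAD_FAST t → push 19. Stack: [11, 19]
BINARY_OP ^ → 11 ^ 19 = 24. Stack: [24]
LOAD_FAST a → push 23. Stack: [24, 23]
BINARY_OP - → 24 - 23 = 1. Stack: [1]
STORE_FAST t → t=1. Stack: []
LOAD_CONST → push 12. Stack: [12]
LOAD_FAST a → push 23. Stack: [12, 23]
BINARY_OP ^ → 12 ^ 23 = 27. Stack: [27]
LOAD_CONST → push 3. Stack: [27, 3]
BINARY_OP << → 27 << 3 = 216. Stack: [216]
STORE_FAST r → r=216. Stack: []
LOAD_FAST_LOAD_FAST r,b → push 216,17. Stack: [216, 17]
BINARY_OP ^ → 216 ^ 17 = 201. Stack: [201]
LOAD_CONST → push 12. Stack: [201, 12]
LOAD_FAST b → push 17. Stack: [201, 12, 17]
BINARY_OP ^ → 12 ^ 17 = 29. Stack: [201, 29]
BINARY_OP ^ → 201 ^ 29 = 212. Stack: [212]
STORE_FAST t → t=212. Stack: []
LOAD_CONST → push 5. Stack: [5]
LOAD_FAST r → push 216. Stack: [5, 216]
BINARY_OP - → 5 - 216 = -211. Stack: [-211]
LOAD_FAST r → push 216. Stack: [-211, 216]
LOAD_CONST → push 2. Stack: [-211, 216, 2]
BINARY_OP & → 216 & 2 = 0. Stack: [-211, 0]
BINARY_OP | → -211 | 0 = -211. Stack: [-211]
STORE_FAST n → n=-211. Stack: []
LOAD_FAST_LOAD_FAST n,b → push -211,17. Stack: [-211, 17]
BINARY_OP + → -211 + 17 = -194. Stack: [-194]
RETURN_VALUE → return -194.

-194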